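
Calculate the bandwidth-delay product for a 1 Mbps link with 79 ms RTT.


BDP = bandwidth * RTT
= 1 Mbps * 79 ms
= 1 * 1e6 * 79 / 1000 bits
= 79000 bits
= 9875 bytes
= 9.6436 KB
BDP = 79000 bits (9875 bytes)


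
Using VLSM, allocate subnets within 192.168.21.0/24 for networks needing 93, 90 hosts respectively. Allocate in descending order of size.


93 hosts -> /25 (126 usable): 192.168.21.0/25
90 hosts -> /25 (126 usable): 192.168.21.128/25
Allocation: 192.168.21.0/25 (93 hosts, 126 usable); 192.168.21.128/25 (90 hosts, 126 usable)


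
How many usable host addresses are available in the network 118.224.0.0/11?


Host bits = 32 - 11 = 21
Total addresses = 2^21 = 2097152
Usable = total - 2 (network and broadcast)
Usable hosts: 2097150


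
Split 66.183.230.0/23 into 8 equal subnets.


New prefix = 23 + 3 = 26
Each subnet has 64 addresses
  66.183.230.0/26
  66.183.230.64/26
  66.183.230.128/26
  66.183.230.192/26
  66.183.231.0/26
  66.183.231.64/26
  66.183.231.128/26
  66.183.231.192/26
Subnets: 66.183.230.0/26, 66.183.230.64/26, 66.183.230.128/26, 66.183.230.192/26, 66.183.231.0/26, 66.183.231.64/26, 66.183.231.128/26, 66.183.231.192/26


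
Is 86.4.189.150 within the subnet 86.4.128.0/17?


Subnet network: 86.4.128.0
Test IP AND mask: 86.4.128.0
Yes, 86.4.189.150 is in 86.4.128.0/17


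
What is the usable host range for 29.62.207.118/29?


Network: 29.62.207.112
Broadcast: 29.62.207.119
First usable = network + 1
Last usable = broadcast - 1
Range: 29.62.207.113 to 29.62.207.118


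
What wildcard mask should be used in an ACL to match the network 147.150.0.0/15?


Subnet mask: 255.254.0.0
Wildcard = 255.255.255.255 - subnet mask
255 - 255 = 0
255 - 254 = 1
255 - 0 = 255
255 - 0 = 255
Wildcard: 0.1.255.255


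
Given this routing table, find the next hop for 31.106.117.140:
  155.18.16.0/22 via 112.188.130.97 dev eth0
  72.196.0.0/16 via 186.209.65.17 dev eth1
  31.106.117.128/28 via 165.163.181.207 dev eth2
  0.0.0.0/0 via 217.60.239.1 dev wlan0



Longest prefix match for 31.106.117.140:
  /22 155.18.16.0: no
  /16 72.196.0.0: no
  /28 31.106.117.128: MATCH
  /0 0.0.0.0: MATCH
Selected: next-hop 165.163.181.207 via eth2 (matched /28)


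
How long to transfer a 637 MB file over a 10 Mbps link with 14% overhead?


Effective throughput = 10 * (1 - 14/100) = 8.6 Mbps
File size in Mb = 637 * 8 = 5096 Mb
Time = 5096 / 8.6
Time = 592.5581 seconds


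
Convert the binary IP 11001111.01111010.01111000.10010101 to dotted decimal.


11001111 = 207
01111010 = 122
01111000 = 120
10010101 = 149
IP: 207.122.120.149


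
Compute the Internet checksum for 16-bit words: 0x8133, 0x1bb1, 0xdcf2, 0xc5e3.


Sum all words (with carry folding):
+ 0x8133 = 0x8133
+ 0x1bb1 = 0x9ce4
+ 0xdcf2 = 0x79d7
+ 0xc5e3 = 0x3fbb
One's complement: ~0x3fbb
Checksum = 0xc044


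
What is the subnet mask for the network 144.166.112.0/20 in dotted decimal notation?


/20 means 20 network bits, 12 host bits
Binary: 11111111111111111111000000000000
Mask: 255.255.240.0


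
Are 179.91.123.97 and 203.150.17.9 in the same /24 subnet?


Mask: 255.255.255.0
179.91.123.97 AND mask = 179.91.123.0
203.150.17.9 AND mask = 203.150.17.0
No, different subnets (179.91.123.0 vs 203.150.17.0)


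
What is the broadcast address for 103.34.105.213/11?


Network: 103.32.0.0/11
Host bits = 21
Set all host bits to 1:
Broadcast: 103.63.255.255


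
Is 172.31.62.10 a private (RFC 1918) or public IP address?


RFC 1918 private ranges:
  10.0.0.0/8 (10.0.0.0 - 10.255.255.255)
  172.16.0.0/12 (172.16.0.0 - 172.31.255.255)
  192.168.0.0/16 (192.168.0.0 - 192.168.255.255)
Private (in 172.16.0.0/12)


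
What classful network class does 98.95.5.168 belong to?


First octet: 98
Binary: 01100010
0xxxxxxx -> Class A (1-126)
Class A, default mask 255.0.0.0 (/8)


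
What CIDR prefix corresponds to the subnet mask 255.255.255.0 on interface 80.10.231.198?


Binary: 11111111.11111111.11111111.00000000
Count leading 1s
Prefix: /24


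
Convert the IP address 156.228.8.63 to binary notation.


156 = 10011100
228 = 11100100
8 = 00001000
63 = 00111111
Binary: 10011100.11100100.00001000.00111111


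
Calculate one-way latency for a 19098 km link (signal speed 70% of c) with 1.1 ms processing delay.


Speed = 0.7 * 3e5 km/s = 210000 km/s
Propagation delay = 19098 / 210000 = 0.0909 s = 90.9429 ms
Processing delay = 1.1 ms
Total one-way latency = 92.0429 ms


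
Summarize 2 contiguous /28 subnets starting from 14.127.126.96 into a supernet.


Original prefix: /28
Number of subnets: 2 = 2^1
New prefix = 28 - 1 = 27
Supernet: 14.127.126.96/27


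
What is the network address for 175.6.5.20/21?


IP:   10101111.00000110.00000101.00010100
Mask: 11111111.11111111.11111000.00000000
AND operation:
Net:  10101111.00000110.00000000.00000000
Network: 175.6.0.0/21


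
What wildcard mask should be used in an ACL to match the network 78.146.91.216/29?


Subnet mask: 255.255.255.248
Wildcard = 255.255.255.255 - subnet mask
255 - 255 = 0
255 - 255 = 0
255 - 255 = 0
255 - 248 = 7
Wildcard: 0.0.0.7


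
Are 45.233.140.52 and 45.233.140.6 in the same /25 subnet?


Mask: 255.255.255.128
45.233.140.52 AND mask = 45.233.140.0
45.233.140.6 AND mask = 45.233.140.0
Yes, same subnet (45.233.140.0)


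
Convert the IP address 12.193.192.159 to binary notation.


12 = 00001100
193 = 11000001
192 = 11000000
159 = 10011111
Binary: 00001100.11000001.11000000.10011111


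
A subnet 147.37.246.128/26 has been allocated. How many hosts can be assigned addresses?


Host bits = 32 - 26 = 6
Total addresses = 2^6 = 64
Usable = total - 2 (network and broadcast)
Usable hosts: 62


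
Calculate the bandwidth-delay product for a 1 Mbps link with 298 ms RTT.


BDP = bandwidth * RTT
= 1 Mbps * 298 ms
= 1 * 1e6 * 298 / 1000 bits
= 298000 bits
= 37250 bytes
= 36.377 KB
BDP = 298000 bits (37250 bytes)


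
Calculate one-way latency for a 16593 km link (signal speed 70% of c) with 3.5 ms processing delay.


Speed = 0.7 * 3e5 km/s = 210000 km/s
Propagation delay = 16593 / 210000 = 0.079 s = 79.0143 ms
Processing delay = 3.5 ms
Total one-way latency = 82.5143 ms


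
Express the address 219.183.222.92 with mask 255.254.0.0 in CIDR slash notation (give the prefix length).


Binary: 11111111.11111110.00000000.00000000
Count leading 1s
Prefix: /15


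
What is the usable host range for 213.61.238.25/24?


Network: 213.61.238.0
Broadcast: 213.61.238.255
First usable = network + 1
Last usable = broadcast - 1
Range: 213.61.238.1 to 213.61.238.254


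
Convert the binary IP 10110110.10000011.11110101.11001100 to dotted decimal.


10110110 = 182
10000011 = 131
11110101 = 245
11001100 = 204
IP: 182.131.245.204


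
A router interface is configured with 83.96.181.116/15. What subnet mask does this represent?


/15 means 15 network bits, 17 host bits
Binary: 11111111111111100000000000000000
Mask: 255.254.0.0


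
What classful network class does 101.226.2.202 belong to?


First octet: 101
Binary: 01100101
0xxxxxxx -> Class A (1-126)
Class A, default mask 255.0.0.0 (/8)


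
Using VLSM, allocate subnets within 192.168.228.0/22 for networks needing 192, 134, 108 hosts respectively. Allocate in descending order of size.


192 hosts -> /24 (254 usable): 192.168.228.0/24
134 hosts -> /24 (254 usable): 192.168.229.0/24
108 hosts -> /25 (126 usable): 192.168.230.0/25
Allocation: 192.168.228.0/24 (192 hosts, 254 usable); 192.168.229.0/24 (134 hosts, 254 usable); 192.168.230.0/25 (108 hosts, 126 usable)


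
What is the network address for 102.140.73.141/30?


IP:   01100110.10001100.01001001.10001101
Mask: 11111111.11111111.11111111.11111100
AND operation:
Net:  01100110.10001100.01001001.10001100
Network: 102.140.73.140/30


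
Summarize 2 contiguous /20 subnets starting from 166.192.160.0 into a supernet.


Original prefix: /20
Number of subnets: 2 = 2^1
New prefix = 20 - 1 = 19
Supernet: 166.192.160.0/19


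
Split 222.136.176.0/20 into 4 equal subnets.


New prefix = 20 + 2 = 22
Each subnet has 1024 addresses
  222.136.176.0/22
  222.136.180.0/22
  222.136.184.0/22
  222.136.188.0/22
Subnets: 222.136.176.0/22, 222.136.180.0/22, 222.136.184.0/22, 222.136.188.0/22


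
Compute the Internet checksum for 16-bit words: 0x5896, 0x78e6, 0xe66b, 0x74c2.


Sum all words (with carry folding):
+ 0x5896 = 0x5896
+ 0x78e6 = 0xd17c
+ 0xe66b = 0xb7e8
+ 0x74c2 = 0x2cab
One's complement: ~0x2cab
Checksum = 0xd354


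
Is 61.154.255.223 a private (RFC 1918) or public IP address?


RFC 1918 private ranges:
  10.0.0.0/8 (10.0.0.0 - 10.255.255.255)
  172.16.0.0/12 (172.16.0.0 - 172.31.255.255)
  192.168.0.0/16 (192.168.0.0 - 192.168.255.255)
Public (not in any RFC 1918 range)


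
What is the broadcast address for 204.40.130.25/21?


Network: 204.40.128.0/21
Host bits = 11
Set all host bits to 1:
Broadcast: 204.40.135.255


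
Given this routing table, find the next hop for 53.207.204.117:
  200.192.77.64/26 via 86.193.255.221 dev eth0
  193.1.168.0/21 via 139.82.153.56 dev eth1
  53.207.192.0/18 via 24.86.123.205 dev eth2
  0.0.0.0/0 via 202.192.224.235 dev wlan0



Longest prefix match for 53.207.204.117:
  /26 200.192.77.64: no
  /21 193.1.168.0: no
  /18 53.207.192.0: MATCH
  /0 0.0.0.0: MATCH
Selected: next-hop 24.86.123.205 via eth2 (matched /18)


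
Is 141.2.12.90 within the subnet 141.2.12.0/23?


Subnet network: 141.2.12.0
Test IP AND mask: 141.2.12.0
Yes, 141.2.12.90 is in 141.2.12.0/23


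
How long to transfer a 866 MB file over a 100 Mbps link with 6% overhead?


Effective throughput = 100 * (1 - 6/100) = 94 Mbps
File size in Mb = 866 * 8 = 6928 Mb
Time = 6928 / 94
Time = 73.7021 seconds


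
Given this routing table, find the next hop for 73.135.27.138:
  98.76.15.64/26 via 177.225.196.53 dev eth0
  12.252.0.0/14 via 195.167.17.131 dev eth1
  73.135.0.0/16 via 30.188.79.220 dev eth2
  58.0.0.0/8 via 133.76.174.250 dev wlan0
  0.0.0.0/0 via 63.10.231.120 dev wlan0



Longest prefix match for 73.135.27.138:
  /26 98.76.15.64: no
  /14 12.252.0.0: no
  /16 73.135.0.0: MATCH
  /8 58.0.0.0: no
  /0 0.0.0.0: MATCH
Selected: next-hop 30.188.79.220 via eth2 (matched /16)


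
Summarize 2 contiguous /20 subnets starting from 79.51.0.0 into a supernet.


Original prefix: /20
Number of subnets: 2 = 2^1
New prefix = 20 - 1 = 19
Supernet: 79.51.0.0/19


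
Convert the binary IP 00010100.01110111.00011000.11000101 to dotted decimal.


00010100 = 20
01110111 = 119
00011000 = 24
11000101 = 197
IP: 20.119.24.197


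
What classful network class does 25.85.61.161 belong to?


First octet: 25
Binary: 00011001
0xxxxxxx -> Class A (1-126)
Class A, default mask 255.0.0.0 (/8)


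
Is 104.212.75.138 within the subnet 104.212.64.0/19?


Subnet network: 104.212.64.0
Test IP AND mask: 104.212.64.0
Yes, 104.212.75.138 is in 104.212.64.0/19


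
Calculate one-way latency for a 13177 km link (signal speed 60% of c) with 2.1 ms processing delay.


Speed = 0.6 * 3e5 km/s = 180000 km/s
Propagation delay = 13177 / 180000 = 0.0732 s = 73.2056 ms
Processing delay = 2.1 ms
Total one-way latency = 75.3056 ms


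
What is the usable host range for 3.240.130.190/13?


Network: 3.240.0.0
Broadcast: 3.247.255.255
First usable = network + 1
Last usable = broadcast - 1
Range: 3.240.0.1 to 3.247.255.254


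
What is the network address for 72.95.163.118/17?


IP:   01001000.01011111.10100011.01110110
Mask: 11111111.11111111.10000000.00000000
AND operation:
Net:  01001000.01011111.10000000.00000000
Network: 72.95.128.0/17


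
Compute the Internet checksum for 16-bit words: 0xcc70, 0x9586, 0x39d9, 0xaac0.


Sum all words (with carry folding):
+ 0xcc70 = 0xcc70
+ 0x9586 = 0x61f7
+ 0x39d9 = 0x9bd0
+ 0xaac0 = 0x4691
One's complement: ~0x4691
Checksum = 0xb96e


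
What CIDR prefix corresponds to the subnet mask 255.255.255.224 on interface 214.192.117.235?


Binary: 11111111.11111111.11111111.11100000
Count leading 1s
Prefix: /27


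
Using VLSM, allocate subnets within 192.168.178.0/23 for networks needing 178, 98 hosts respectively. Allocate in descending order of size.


178 hosts -> /24 (254 usable): 192.168.178.0/24
98 hosts -> /25 (126 usable): 192.168.179.0/25
Allocation: 192.168.178.0/24 (178 hosts, 254 usable); 192.168.179.0/25 (98 hosts, 126 usable)


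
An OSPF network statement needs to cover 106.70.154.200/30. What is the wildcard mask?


Subnet mask: 255.255.255.252
Wildcard = 255.255.255.255 - subnet mask
255 - 255 = 0
255 - 255 = 0
255 - 255 = 0
255 - 252 = 3
Wildcard: 0.0.0.3


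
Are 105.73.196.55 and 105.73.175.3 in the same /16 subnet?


Mask: 255.255.0.0
105.73.196.55 AND mask = 105.73.0.0
105.73.175.3 AND mask = 105.73.0.0
Yes, same subnet (105.73.0.0)


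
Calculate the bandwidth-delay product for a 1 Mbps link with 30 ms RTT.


BDP = bandwidth * RTT
= 1 Mbps * 30 ms
= 1 * 1e6 * 30 / 1000 bits
= 30000 bits
= 3750 bytes
= 3.6621 KB
BDP = 30000 bits (3750 bytes)


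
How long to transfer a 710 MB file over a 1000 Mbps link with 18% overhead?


Effective throughput = 1000 * (1 - 18/100) = 820.0 Mbps
File size in Mb = 710 * 8 = 5680 Mb
Time = 5680 / 820.0
Time = 6.9268 seconds


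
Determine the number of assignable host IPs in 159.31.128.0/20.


Host bits = 32 - 20 = 12
Total addresses = 2^12 = 4096
Usable = total - 2 (network and broadcast)
Usable hosts: 4094


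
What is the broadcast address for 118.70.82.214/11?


Network: 118.64.0.0/11
Host bits = 21
Set all host bits to 1:
Broadcast: 118.95.255.255


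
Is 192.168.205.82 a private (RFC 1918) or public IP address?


RFC 1918 private ranges:
  10.0.0.0/8 (10.0.0.0 - 10.255.255.255)
  172.16.0.0/12 (172.16.0.0 - 172.31.255.255)
  192.168.0.0/16 (192.168.0.0 - 192.168.255.255)
Private (in 192.168.0.0/16)


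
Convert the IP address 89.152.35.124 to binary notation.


89 = 01011001
152 = 10011000
35 = 00100011
124 = 01111100
Binary: 01011001.10011000.00100011.01111100


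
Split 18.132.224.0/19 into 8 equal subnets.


New prefix = 19 + 3 = 22
Each subnet has 1024 addresses
  18.132.224.0/22
  18.132.228.0/22
  18.132.232.0/22
  18.132.236.0/22
  18.132.240.0/22
  18.132.244.0/22
  18.132.248.0/22
  18.132.252.0/22
Subnets: 18.132.224.0/22, 18.132.228.0/22, 18.132.232.0/22, 18.132.236.0/22, 18.132.240.0/22, 18.132.244.0/22, 18.132.248.0/22, 18.132.252.0/22


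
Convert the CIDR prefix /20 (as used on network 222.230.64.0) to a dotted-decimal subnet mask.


/20 means 20 network bits, 12 host bits
Binary: 11111111111111111111000000000000
Mask: 255.255.240.0


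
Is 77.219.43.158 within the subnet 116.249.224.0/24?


Subnet network: 116.249.224.0
Test IP AND mask: 77.219.43.0
No, 77.219.43.158 is not in 116.249.224.0/24


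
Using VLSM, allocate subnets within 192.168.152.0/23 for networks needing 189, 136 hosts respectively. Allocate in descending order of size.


189 hosts -> /24 (254 usable): 192.168.152.0/24
136 hosts -> /24 (254 usable): 192.168.153.0/24
Allocation: 192.168.152.0/24 (189 hosts, 254 usable); 192.168.153.0/24 (136 hosts, 254 usable)


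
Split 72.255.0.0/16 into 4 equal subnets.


New prefix = 16 + 2 = 18
Each subnet has 16384 addresses
  72.255.0.0/18
  72.255.64.0/18
  72.255.128.0/18
  72.255.192.0/18
Subnets: 72.255.0.0/18, 72.255.64.0/18, 72.255.128.0/18, 72.255.192.0/18


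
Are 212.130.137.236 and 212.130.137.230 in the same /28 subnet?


Mask: 255.255.255.240
212.130.137.236 AND mask = 212.130.137.224
212.130.137.230 AND mask = 212.130.137.224
Yes, same subnet (212.130.137.224)


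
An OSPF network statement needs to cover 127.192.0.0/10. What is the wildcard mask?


Subnet mask: 255.192.0.0
Wildcard = 255.255.255.255 - subnet mask
255 - 255 = 0
255 - 192 = 63
255 - 0 = 255
255 - 0 = 255
Wildcard: 0.63.255.255


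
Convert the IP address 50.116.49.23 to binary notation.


50 = 00110010
116 = 01110100
49 = 00110001
23 = 00010111
Binary: 00110010.01110100.00110001.00010111


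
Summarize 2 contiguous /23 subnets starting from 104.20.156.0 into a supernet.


Original prefix: /23
Number of subnets: 2 = 2^1
New prefix = 23 - 1 = 22
Supernet: 104.20.156.0/22


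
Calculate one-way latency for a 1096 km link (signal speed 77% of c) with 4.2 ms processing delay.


Speed = 0.77 * 3e5 km/s = 231000 km/s
Propagation delay = 1096 / 231000 = 0.0047 s = 4.7446 ms
Processing delay = 4.2 ms
Total one-way latency = 8.9446 ms


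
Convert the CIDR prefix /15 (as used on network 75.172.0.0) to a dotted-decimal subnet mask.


/15 means 15 network bits, 17 host bits
Binary: 11111111111111100000000000000000
Mask: 255.254.0.0


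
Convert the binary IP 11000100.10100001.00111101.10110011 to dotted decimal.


11000100 = 196
10100001 = 161
00111101 = 61
10110011 = 179
IP: 196.161.61.179


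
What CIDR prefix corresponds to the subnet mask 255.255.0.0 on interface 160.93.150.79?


Binary: 11111111.11111111.00000000.00000000
Count leading 1s
Prefix: /16


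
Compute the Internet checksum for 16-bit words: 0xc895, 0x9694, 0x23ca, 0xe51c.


Sum all words (with carry folding):
+ 0xc895 = 0xc895
+ 0x9694 = 0x5f2a
+ 0x23ca = 0x82f4
+ 0xe51c = 0x6811
One's complement: ~0x6811
Checksum = 0x97ee


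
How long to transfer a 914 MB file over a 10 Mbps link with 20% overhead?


Effective throughput = 10 * (1 - 20/100) = 8 Mbps
File size in Mb = 914 * 8 = 7312 Mb
Time = 7312 / 8
Time = 914 seconds


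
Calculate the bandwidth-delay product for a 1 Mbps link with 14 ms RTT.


BDP = bandwidth * RTT
= 1 Mbps * 14 ms
= 1 * 1e6 * 14 / 1000 bits
= 14000 bits
= 1750 bytes
= 1.709 KB
BDP = 14000 bits (1750 bytes)


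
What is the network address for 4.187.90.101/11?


IP:   00000100.10111011.01011010.01100101
Mask: 11111111.11100000.00000000.00000000
AND operation:
Net:  00000100.10100000.00000000.00000000
Network: 4.160.0.0/11


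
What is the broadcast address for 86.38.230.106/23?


Network: 86.38.230.0/23
Host bits = 9
Set all host bits to 1:
Broadcast: 86.38.231.255


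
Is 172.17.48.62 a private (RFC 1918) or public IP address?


RFC 1918 private ranges:
  10.0.0.0/8 (10.0.0.0 - 10.255.255.255)
  172.16.0.0/12 (172.16.0.0 - 172.31.255.255)
  192.168.0.0/16 (192.168.0.0 - 192.168.255.255)
Private (in 172.16.0.0/12)


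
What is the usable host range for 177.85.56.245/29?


Network: 177.85.56.240
Broadcast: 177.85.56.247
First usable = network + 1
Last usable = broadcast - 1
Range: 177.85.56.241 to 177.85.56.246


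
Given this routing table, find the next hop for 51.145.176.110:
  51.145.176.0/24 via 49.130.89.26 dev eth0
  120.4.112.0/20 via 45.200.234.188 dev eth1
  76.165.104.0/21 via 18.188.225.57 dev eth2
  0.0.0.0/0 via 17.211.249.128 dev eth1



Longest prefix match for 51.145.176.110:
  /24 51.145.176.0: MATCH
  /20 120.4.112.0: no
  /21 76.165.104.0: no
  /0 0.0.0.0: MATCH
Selected: next-hop 49.130.89.26 via eth0 (matched /24)


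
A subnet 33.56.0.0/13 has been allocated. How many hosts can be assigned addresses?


Host bits = 32 - 13 = 19
Total addresses = 2^19 = 524288
Usable = total - 2 (network and broadcast)
Usable hosts: 524286


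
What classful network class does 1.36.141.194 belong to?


First octet: 1
Binary: 00000001
0xxxxxxx -> Class A (1-126)
Class A, default mask 255.0.0.0 (/8)


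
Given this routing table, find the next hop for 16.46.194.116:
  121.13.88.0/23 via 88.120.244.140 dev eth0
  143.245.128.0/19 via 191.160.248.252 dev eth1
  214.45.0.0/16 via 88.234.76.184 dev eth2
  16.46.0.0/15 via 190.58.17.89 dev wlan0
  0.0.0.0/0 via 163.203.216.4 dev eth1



Longest prefix match for 16.46.194.116:
  /23 121.13.88.0: no
  /19 143.245.128.0: no
  /16 214.45.0.0: no
  /15 16.46.0.0: MATCH
  /0 0.0.0.0: MATCH
Selected: next-hop 190.58.17.89 via wlan0 (matched /15)


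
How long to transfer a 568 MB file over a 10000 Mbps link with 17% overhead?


Effective throughput = 10000 * (1 - 17/100) = 8300 Mbps
File size in Mb = 568 * 8 = 4544 Mb
Time = 4544 / 8300
Time = 0.5475 seconds


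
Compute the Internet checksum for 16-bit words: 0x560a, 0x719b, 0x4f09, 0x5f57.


Sum all words (with carry folding):
+ 0x560a = 0x560a
+ 0x719b = 0xc7a5
+ 0x4f09 = 0x16af
+ 0x5f57 = 0x7606
One's complement: ~0x7606
Checksum = 0x89f9


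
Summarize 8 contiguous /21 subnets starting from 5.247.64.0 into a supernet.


Original prefix: /21
Number of subnets: 8 = 2^3
New prefix = 21 - 3 = 18
Supernet: 5.247.64.0/18


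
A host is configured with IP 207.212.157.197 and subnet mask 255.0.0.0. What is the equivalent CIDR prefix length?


Binary: 11111111.00000000.00000000.00000000
Count leading 1s
Prefix: /8


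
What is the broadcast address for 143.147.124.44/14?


Network: 143.144.0.0/14
Host bits = 18
Set all host bits to 1:
Broadcast: 143.147.255.255


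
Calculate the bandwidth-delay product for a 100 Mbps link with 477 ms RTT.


BDP = bandwidth * RTT
= 100 Mbps * 477 ms
= 100 * 1e6 * 477 / 1000 bits
= 47700000 bits
= 5962500 bytes
= 5822.7539 KB
BDP = 47700000 bits (5962500 bytes)


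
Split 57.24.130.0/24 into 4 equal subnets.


New prefix = 24 + 2 = 26
Each subnet has 64 addresses
  57.24.130.0/26
  57.24.130.64/26
  57.24.130.128/26
  57.24.130.192/26
Subnets: 57.24.130.0/26, 57.24.130.64/26, 57.24.130.128/26, 57.24.130.192/26


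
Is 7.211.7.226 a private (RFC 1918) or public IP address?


RFC 1918 private ranges:
  10.0.0.0/8 (10.0.0.0 - 10.255.255.255)
  172.16.0.0/12 (172.16.0.0 - 172.31.255.255)
  192.168.0.0/16 (192.168.0.0 - 192.168.255.255)
Public (not in any RFC 1918 range)


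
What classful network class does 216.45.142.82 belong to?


First octet: 216
Binary: 11011000
110xxxxx -> Class C (192-223)
Class C, default mask 255.255.255.0 (/24)


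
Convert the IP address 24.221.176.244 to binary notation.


24 = 00011000
221 = 11011101
176 = 10110000
244 = 11110100
Binary: 00011000.11011101.10110000.11110100


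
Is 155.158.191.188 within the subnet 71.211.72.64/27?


Subnet network: 71.211.72.64
Test IP AND mask: 155.158.191.160
No, 155.158.191.188 is not in 71.211.72.64/27


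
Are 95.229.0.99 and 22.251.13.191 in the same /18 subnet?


Mask: 255.255.192.0
95.229.0.99 AND mask = 95.229.0.0
22.251.13.191 AND mask = 22.251.0.0
No, different subnets (95.229.0.0 vs 22.251.0.0)


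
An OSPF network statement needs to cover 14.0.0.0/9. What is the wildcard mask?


Subnet mask: 255.128.0.0
Wildcard = 255.255.255.255 - subnet mask
255 - 255 = 0
255 - 128 = 127
255 - 0 = 255
255 - 0 = 255
Wildcard: 0.127.255.255


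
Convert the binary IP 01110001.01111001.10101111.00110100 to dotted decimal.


01110001 = 113
01111001 = 121
10101111 = 175
00110100 = 52
IP: 113.121.175.52


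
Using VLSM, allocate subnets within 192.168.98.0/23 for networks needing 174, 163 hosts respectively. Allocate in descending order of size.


174 hosts -> /24 (254 usable): 192.168.98.0/24
163 hosts -> /24 (254 usable): 192.168.99.0/24
Allocation: 192.168.98.0/24 (174 hosts, 254 usable); 192.168.99.0/24 (163 hosts, 254 usable)


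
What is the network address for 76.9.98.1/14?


IP:   01001100.00001001.01100010.00000001
Mask: 11111111.11111100.00000000.00000000
AND operation:
Net:  01001100.00001000.00000000.00000000
Network: 76.8.0.0/14


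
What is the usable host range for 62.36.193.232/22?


Network: 62.36.192.0
Broadcast: 62.36.195.255
First usable = network + 1
Last usable = broadcast - 1
Range: 62.36.192.1 to 62.36.195.254


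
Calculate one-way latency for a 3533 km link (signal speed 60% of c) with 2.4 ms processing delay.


Speed = 0.6 * 3e5 km/s = 180000 km/s
Propagation delay = 3533 / 180000 = 0.0196 s = 19.6278 ms
Processing delay = 2.4 ms
Total one-way latency = 22.0278 ms


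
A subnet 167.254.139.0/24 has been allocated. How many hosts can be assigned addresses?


Host bits = 32 - 24 = 8
Total addresses = 2^8 = 256
Usable = total - 2 (network and broadcast)
Usable hosts: 254


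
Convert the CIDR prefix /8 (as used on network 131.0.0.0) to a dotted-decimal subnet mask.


/8 means 8 network bits, 24 host bits
Binary: 11111111000000000000000000000000
Mask: 255.0.0.0


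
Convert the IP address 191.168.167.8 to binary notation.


191 = 10111111
168 = 10101000
167 = 10100111
8 = 00001000
Binary: 10111111.10101000.10100111.00001000


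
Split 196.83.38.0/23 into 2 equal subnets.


New prefix = 23 + 1 = 24
Each subnet has 256 addresses
  196.83.38.0/24
  196.83.39.0/24
Subnets: 196.83.38.0/24, 196.83.39.0/24


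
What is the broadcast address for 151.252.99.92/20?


Network: 151.252.96.0/20
Host bits = 12
Set all host bits to 1:
Broadcast: 151.252.111.255


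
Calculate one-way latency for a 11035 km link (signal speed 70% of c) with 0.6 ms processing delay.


Speed = 0.7 * 3e5 km/s = 210000 km/s
Propagation delay = 11035 / 210000 = 0.0525 s = 52.5476 ms
Processing delay = 0.6 ms
Total one-way latency = 53.1476 ms


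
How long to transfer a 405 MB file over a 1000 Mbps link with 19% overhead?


Effective throughput = 1000 * (1 - 19/100) = 810 Mbps
File size in Mb = 405 * 8 = 3240 Mb
Time = 3240 / 810
Time = 4 seconds


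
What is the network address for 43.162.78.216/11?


IP:   00101011.10100010.01001110.11011000
Mask: 11111111.11100000.00000000.00000000
AND operation:
Net:  00101011.10100000.00000000.00000000
Network: 43.160.0.0/11


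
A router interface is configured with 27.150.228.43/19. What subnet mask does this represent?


/19 means 19 network bits, 13 host bits
Binary: 11111111111111111110000000000000
Mask: 255.255.224.0


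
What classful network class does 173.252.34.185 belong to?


First octet: 173
Binary: 10101101
10xxxxxx -> Class B (128-191)
Class B, default mask 255.255.0.0 (/16)


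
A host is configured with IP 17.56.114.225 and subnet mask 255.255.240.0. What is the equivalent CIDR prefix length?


Binary: 11111111.11111111.11110000.00000000
Count leading 1s
Prefix: /20


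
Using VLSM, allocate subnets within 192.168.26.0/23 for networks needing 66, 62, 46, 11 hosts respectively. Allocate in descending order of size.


66 hosts -> /25 (126 usable): 192.168.26.0/25
62 hosts -> /26 (62 usable): 192.168.26.128/26
46 hosts -> /26 (62 usable): 192.168.26.192/26
11 hosts -> /28 (14 usable): 192.168.27.0/28
Allocation: 192.168.26.0/25 (66 hosts, 126 usable); 192.168.26.128/26 (62 hosts, 62 usable); 192.168.26.192/26 (46 hosts, 62 usable); 192.168.27.0/28 (11 hosts, 14 usable)


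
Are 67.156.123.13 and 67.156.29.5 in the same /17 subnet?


Mask: 255.255.128.0
67.156.123.13 AND mask = 67.156.0.0
67.156.29.5 AND mask = 67.156.0.0
Yes, same subnet (67.156.0.0)


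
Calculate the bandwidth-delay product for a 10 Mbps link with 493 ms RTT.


BDP = bandwidth * RTT
= 10 Mbps * 493 ms
= 10 * 1e6 * 493 / 1000 bits
= 4930000 bits
= 616250 bytes
= 601.8066 KB
BDP = 4930000 bits (616250 bytes)


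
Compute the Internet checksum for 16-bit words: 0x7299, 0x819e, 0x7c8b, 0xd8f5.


Sum all words (with carry folding):
+ 0x7299 = 0x7299
+ 0x819e = 0xf437
+ 0x7c8b = 0x70c3
+ 0xd8f5 = 0x49b9
One's complement: ~0x49b9
Checksum = 0xb646


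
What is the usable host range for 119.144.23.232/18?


Network: 119.144.0.0
Broadcast: 119.144.63.255
First usable = network + 1
Last usable = broadcast - 1
Range: 119.144.0.1 to 119.144.63.254


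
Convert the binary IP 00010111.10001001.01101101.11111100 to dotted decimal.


00010111 = 23
10001001 = 137
01101101 = 109
11111100 = 252
IP: 23.137.109.252


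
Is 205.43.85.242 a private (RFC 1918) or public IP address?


RFC 1918 private ranges:
  10.0.0.0/8 (10.0.0.0 - 10.255.255.255)
  172.16.0.0/12 (172.16.0.0 - 172.31.255.255)
  192.168.0.0/16 (192.168.0.0 - 192.168.255.255)
Public (not in any RFC 1918 range)


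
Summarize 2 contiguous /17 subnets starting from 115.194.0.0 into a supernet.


Original prefix: /17
Number of subnets: 2 = 2^1
New prefix = 17 - 1 = 16
Supernet: 115.194.0.0/16


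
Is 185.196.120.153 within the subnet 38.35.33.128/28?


Subnet network: 38.35.33.128
Test IP AND mask: 185.196.120.144
No, 185.196.120.153 is not in 38.35.33.128/28


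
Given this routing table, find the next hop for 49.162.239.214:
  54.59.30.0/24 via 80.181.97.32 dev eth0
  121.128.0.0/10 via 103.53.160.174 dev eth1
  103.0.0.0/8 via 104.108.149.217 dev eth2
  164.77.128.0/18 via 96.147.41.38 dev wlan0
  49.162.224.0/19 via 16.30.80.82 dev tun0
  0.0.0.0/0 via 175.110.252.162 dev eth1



Longest prefix match for 49.162.239.214:
  /24 54.59.30.0: no
  /10 121.128.0.0: no
  /8 103.0.0.0: no
  /18 164.77.128.0: no
  /19 49.162.224.0: MATCH
  /0 0.0.0.0: MATCH
Selected: next-hop 16.30.80.82 via tun0 (matched /19)


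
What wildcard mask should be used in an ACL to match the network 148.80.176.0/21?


Subnet mask: 255.255.248.0
Wildcard = 255.255.255.255 - subnet mask
255 - 255 = 0
255 - 255 = 0
255 - 248 = 7
255 - 0 = 255
Wildcard: 0.0.7.255


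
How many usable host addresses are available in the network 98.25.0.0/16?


Host bits = 32 - 16 = 16
Total addresses = 2^16 = 65536
Usable = total - 2 (network and broadcast)
Usable hosts: 65534


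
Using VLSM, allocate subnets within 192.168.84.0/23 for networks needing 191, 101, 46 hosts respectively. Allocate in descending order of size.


191 hosts -> /24 (254 usable): 192.168.84.0/24
101 hosts -> /25 (126 usable): 192.168.85.0/25
46 hosts -> /26 (62 usable): 192.168.85.128/26
Allocation: 192.168.84.0/24 (191 hosts, 254 usable); 192.168.85.0/25 (101 hosts, 126 usable); 192.168.85.128/26 (46 hosts, 62 usable)


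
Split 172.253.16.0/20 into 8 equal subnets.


New prefix = 20 + 3 = 23
Each subnet has 512 addresses
  172.253.16.0/23
  172.253.18.0/23
  172.253.20.0/23
  172.253.22.0/23
  172.253.24.0/23
  172.253.26.0/23
  172.253.28.0/23
  172.253.30.0/23
Subnets: 172.253.16.0/23, 172.253.18.0/23, 172.253.20.0/23, 172.253.22.0/23, 172.253.24.0/23, 172.253.26.0/23, 172.253.28.0/23, 172.253.30.0/23


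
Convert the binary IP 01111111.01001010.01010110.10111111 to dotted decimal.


01111111 = 127
01001010 = 74
01010110 = 86
10111111 = 191
IP: 127.74.86.191


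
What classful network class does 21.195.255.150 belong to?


First octet: 21
Binary: 00010101
0xxxxxxx -> Class A (1-126)
Class A, default mask 255.0.0.0 (/8)


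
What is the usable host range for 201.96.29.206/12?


Network: 201.96.0.0
Broadcast: 201.111.255.255
First usable = network + 1
Last usable = broadcast - 1
Range: 201.96.0.1 to 201.111.255.254


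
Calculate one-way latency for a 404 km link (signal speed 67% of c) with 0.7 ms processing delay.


Speed = 0.67 * 3e5 km/s = 201000 km/s
Propagation delay = 404 / 201000 = 0.002 s = 2.01 ms
Processing delay = 0.7 ms
Total one-way latency = 2.71 ms


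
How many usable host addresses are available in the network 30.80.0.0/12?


Host bits = 32 - 12 = 20
Total addresses = 2^20 = 1048576
Usable = total - 2 (network and broadcast)
Usable hosts: 1048574


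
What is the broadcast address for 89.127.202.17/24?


Network: 89.127.202.0/24
Host bits = 8
Set all host bits to 1:
Broadcast: 89.127.202.255


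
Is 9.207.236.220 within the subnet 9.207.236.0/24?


Subnet network: 9.207.236.0
Test IP AND mask: 9.207.236.0
Yes, 9.207.236.220 is in 9.207.236.0/24


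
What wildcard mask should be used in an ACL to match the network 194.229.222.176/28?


Subnet mask: 255.255.255.240
Wildcard = 255.255.255.255 - subnet mask
255 - 255 = 0
255 - 255 = 0
255 - 255 = 0
255 - 240 = 15
Wildcard: 0.0.0.15


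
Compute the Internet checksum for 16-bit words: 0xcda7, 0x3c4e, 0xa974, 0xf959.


Sum all words (with carry folding):
+ 0xcda7 = 0xcda7
+ 0x3c4e = 0x09f6
+ 0xa974 = 0xb36a
+ 0xf959 = 0xacc4
One's complement: ~0xacc4
Checksum = 0x533b


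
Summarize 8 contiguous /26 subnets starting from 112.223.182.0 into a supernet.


Original prefix: /26
Number of subnets: 8 = 2^3
New prefix = 26 - 3 = 23
Supernet: 112.223.182.0/23


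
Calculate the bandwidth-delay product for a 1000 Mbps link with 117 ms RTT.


BDP = bandwidth * RTT
= 1000 Mbps * 117 ms
= 1000 * 1e6 * 117 / 1000 bits
= 117000000 bits
= 14625000 bytes
= 14282.2266 KB
BDP = 117000000 bits (14625000 bytes)


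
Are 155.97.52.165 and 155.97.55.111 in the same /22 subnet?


Mask: 255.255.252.0
155.97.52.165 AND mask = 155.97.52.0
155.97.55.111 AND mask = 155.97.52.0
Yes, same subnet (155.97.52.0)


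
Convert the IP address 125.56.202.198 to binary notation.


125 = 01111101
56 = 00111000
202 = 11001010
198 = 11000110
Binary: 01111101.00111000.11001010.11000110


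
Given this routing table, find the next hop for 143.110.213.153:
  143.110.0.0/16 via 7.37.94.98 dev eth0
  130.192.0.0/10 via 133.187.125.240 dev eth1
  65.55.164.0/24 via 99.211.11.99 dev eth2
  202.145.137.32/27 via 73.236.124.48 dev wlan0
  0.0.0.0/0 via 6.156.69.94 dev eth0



Longest prefix match for 143.110.213.153:
  /16 143.110.0.0: MATCH
  /10 130.192.0.0: no
  /24 65.55.164.0: no
  /27 202.145.137.32: no
  /0 0.0.0.0: MATCH
Selected: next-hop 7.37.94.98 via eth0 (matched /16)


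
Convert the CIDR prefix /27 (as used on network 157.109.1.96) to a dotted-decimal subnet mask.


/27 means 27 network bits, 5 host bits
Binary: 11111111111111111111111111100000
Mask: 255.255.255.224


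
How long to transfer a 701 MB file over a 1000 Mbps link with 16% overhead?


Effective throughput = 1000 * (1 - 16/100) = 840 Mbps
File size in Mb = 701 * 8 = 5608 Mb
Time = 5608 / 840
Time = 6.6762 seconds


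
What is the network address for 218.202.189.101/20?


IP:   11011010.11001010.10111101.01100101
Mask: 11111111.11111111.11110000.00000000
AND operation:
Net:  11011010.11001010.10110000.00000000
Network: 218.202.176.0/20


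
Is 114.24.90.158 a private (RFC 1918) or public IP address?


RFC 1918 private ranges:
  10.0.0.0/8 (10.0.0.0 - 10.255.255.255)
  172.16.0.0/12 (172.16.0.0 - 172.31.255.255)
  192.168.0.0/16 (192.168.0.0 - 192.168.255.255)
Public (not in any RFC 1918 range)


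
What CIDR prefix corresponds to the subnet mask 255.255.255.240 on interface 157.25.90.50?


Binary: 11111111.11111111.11111111.11110000
Count leading 1s
Prefix: /28


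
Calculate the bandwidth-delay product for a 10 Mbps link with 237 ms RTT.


BDP = bandwidth * RTT
= 10 Mbps * 237 ms
= 10 * 1e6 * 237 / 1000 bits
= 2370000 bits
= 296250 bytes
= 289.3066 KB
BDP = 2370000 bits (296250 bytes)


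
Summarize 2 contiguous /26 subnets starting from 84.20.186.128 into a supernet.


Original prefix: /26
Number of subnets: 2 = 2^1
New prefix = 26 - 1 = 25
Supernet: 84.20.186.128/25


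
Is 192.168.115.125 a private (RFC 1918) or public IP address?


RFC 1918 private ranges:
  10.0.0.0/8 (10.0.0.0 - 10.255.255.255)
  172.16.0.0/12 (172.16.0.0 - 172.31.255.255)
  192.168.0.0/16 (192.168.0.0 - 192.168.255.255)
Private (in 192.168.0.0/16)


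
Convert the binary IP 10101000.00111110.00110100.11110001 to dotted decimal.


10101000 = 168
00111110 = 62
00110100 = 52
11110001 = 241
IP: 168.62.52.241


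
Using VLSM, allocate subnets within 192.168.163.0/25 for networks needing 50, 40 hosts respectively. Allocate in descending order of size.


50 hosts -> /26 (62 usable): 192.168.163.0/26
40 hosts -> /26 (62 usable): 192.168.163.64/26
Allocation: 192.168.163.0/26 (50 hosts, 62 usable); 192.168.163.64/26 (40 hosts, 62 usable)


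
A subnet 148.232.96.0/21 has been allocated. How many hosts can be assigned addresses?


Host bits = 32 - 21 = 11
Total addresses = 2^11 = 2048
Usable = total - 2 (network and broadcast)
Usable hosts: 2046


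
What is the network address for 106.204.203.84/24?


IP:   01101010.11001100.11001011.01010100
Mask: 11111111.11111111.11111111.00000000
AND operation:
Net:  01101010.11001100.11001011.00000000
Network: 106.204.203.0/24


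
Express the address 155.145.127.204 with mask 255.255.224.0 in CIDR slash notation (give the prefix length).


Binary: 11111111.11111111.11100000.00000000
Count leading 1s
Prefix: /19


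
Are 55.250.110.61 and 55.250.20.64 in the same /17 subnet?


Mask: 255.255.128.0
55.250.110.61 AND mask = 55.250.0.0
55.250.20.64 AND mask = 55.250.0.0
Yes, same subnet (55.250.0.0)


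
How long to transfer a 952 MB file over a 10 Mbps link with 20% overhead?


Effective throughput = 10 * (1 - 20/100) = 8 Mbps
File size in Mb = 952 * 8 = 7616 Mb
Time = 7616 / 8
Time = 952 seconds


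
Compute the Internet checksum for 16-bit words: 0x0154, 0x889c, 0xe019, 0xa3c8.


Sum all words (with carry folding):
+ 0x0154 = 0x0154
+ 0x889c = 0x89f0
+ 0xe019 = 0x6a0a
+ 0xa3c8 = 0x0dd3
One's complement: ~0x0dd3
Checksum = 0xf22c


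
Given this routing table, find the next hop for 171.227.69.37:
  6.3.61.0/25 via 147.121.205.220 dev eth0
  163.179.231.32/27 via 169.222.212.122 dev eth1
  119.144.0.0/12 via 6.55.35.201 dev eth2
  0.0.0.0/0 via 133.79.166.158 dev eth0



Longest prefix match for 171.227.69.37:
  /25 6.3.61.0: no
  /27 163.179.231.32: no
  /12 119.144.0.0: no
  /0 0.0.0.0: MATCH
Selected: next-hop 133.79.166.158 via eth0 (matched /0)


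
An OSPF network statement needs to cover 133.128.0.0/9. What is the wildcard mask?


Subnet mask: 255.128.0.0
Wildcard = 255.255.255.255 - subnet mask
255 - 255 = 0
255 - 128 = 127
255 - 0 = 255
255 - 0 = 255
Wildcard: 0.127.255.255


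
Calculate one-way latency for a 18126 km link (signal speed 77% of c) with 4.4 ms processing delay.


Speed = 0.77 * 3e5 km/s = 231000 km/s
Propagation delay = 18126 / 231000 = 0.0785 s = 78.4675 ms
Processing delay = 4.4 ms
Total one-way latency = 82.8675 ms


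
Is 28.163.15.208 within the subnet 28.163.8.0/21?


Subnet network: 28.163.8.0
Test IP AND mask: 28.163.8.0
Yes, 28.163.15.208 is in 28.163.8.0/21


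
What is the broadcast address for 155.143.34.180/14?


Network: 155.140.0.0/14
Host bits = 18
Set all host bits to 1:
Broadcast: 155.143.255.255


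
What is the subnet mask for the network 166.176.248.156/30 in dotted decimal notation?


/30 means 30 network bits, 2 host bits
Binary: 11111111111111111111111111111100
Mask: 255.255.255.252


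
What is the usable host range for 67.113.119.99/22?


Network: 67.113.116.0
Broadcast: 67.113.119.255
First usable = network + 1
Last usable = broadcast - 1
Range: 67.113.116.1 to 67.113.119.254


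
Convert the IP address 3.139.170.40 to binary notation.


3 = 00000011
139 = 10001011
170 = 10101010
40 = 00101000
Binary: 00000011.10001011.10101010.00101000


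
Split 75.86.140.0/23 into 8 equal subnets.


New prefix = 23 + 3 = 26
Each subnet has 64 addresses
  75.86.140.0/26
  75.86.140.64/26
  75.86.140.128/26
  75.86.140.192/26
  75.86.141.0/26
  75.86.141.64/26
  75.86.141.128/26
  75.86.141.192/26
Subnets: 75.86.140.0/26, 75.86.140.64/26, 75.86.140.128/26, 75.86.140.192/26, 75.86.141.0/26, 75.86.141.64/26, 75.86.141.128/26, 75.86.141.192/26


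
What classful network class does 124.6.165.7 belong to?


First octet: 124
Binary: 01111100
0xxxxxxx -> Class A (1-126)
Class A, default mask 255.0.0.0 (/8)


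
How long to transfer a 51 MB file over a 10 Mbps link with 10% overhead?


Effective throughput = 10 * (1 - 10/100) = 9 Mbps
File size in Mb = 51 * 8 = 408 Mb
Time = 408 / 9
Time = 45.3333 seconds


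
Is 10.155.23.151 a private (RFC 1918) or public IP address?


RFC 1918 private ranges:
  10.0.0.0/8 (10.0.0.0 - 10.255.255.255)
  172.16.0.0/12 (172.16.0.0 - 172.31.255.255)
  192.168.0.0/16 (192.168.0.0 - 192.168.255.255)
Private (in 10.0.0.0/8)


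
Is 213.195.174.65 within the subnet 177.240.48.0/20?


Subnet network: 177.240.48.0
Test IP AND mask: 213.195.160.0
No, 213.195.174.65 is not in 177.240.48.0/20
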